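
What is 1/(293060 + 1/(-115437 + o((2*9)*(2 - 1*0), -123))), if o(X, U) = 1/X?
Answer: 4155731/1217878526824 ≈ 3.4123e-6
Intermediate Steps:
1/(293060 + 1/(-115437 + o((2*9)*(2 - 1*0), -123))) = 1/(293060 + 1/(-115437 + 1/((2*9)*(2 - 1*0)))) = 1/(293060 + 1/(-115437 + 1/(18*(2 + 0)))) = 1/(293060 + 1/(-115437 + 1/(18*2))) = 1/(293060 + 1/(-115437 + 1/36)) = 1/(293060 + 1/(-4155731/36)) = 1/(293060 - 36/4155731) = 1/(1217878526824/4155731) = 4155731/1217878526824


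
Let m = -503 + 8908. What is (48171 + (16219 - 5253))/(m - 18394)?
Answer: -59137/9989 ≈ -5.9202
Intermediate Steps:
m = 8405
(48171 + (16219 - 5253))/(m - 18394) = (48171 + (16219 - 5253))/(8405 - 18394) = (48171 + 10966)/(-9989) = 59137*(-1/9989) = -59137/9989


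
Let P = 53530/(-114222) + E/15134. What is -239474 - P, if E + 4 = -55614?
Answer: -103489038548584/432158937 ≈ -2.3947e+5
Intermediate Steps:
E = -55618 (E = -4 - 55614 = -55618)
P = -1790730554/432158937 (P = 53530/(-114222) - 55618/15134 = 53530*(-1/114222) - 55618*1/15134 = -26765/57111 - 27809/7567 = -1790730554/432158937 ≈ -4.1437)
-239474 - P = -239474 - 1*(-1790730554/432158937) = -239474 + 1790730554/432158937 = -103489038548584/432158937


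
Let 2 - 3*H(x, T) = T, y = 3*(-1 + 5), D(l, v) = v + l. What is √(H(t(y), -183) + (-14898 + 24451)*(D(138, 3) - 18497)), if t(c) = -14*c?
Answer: I*√1578193257/3 ≈ 13242.0*I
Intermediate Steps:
D(l, v) = l + v
y = 12 (y = 3*4 = 12)
H(x, T) = ⅔ - T/3
√(H(t(y), -183) + (-14898 + 24451)*(D(138, 3) - 18497)) = √((⅔ - ⅓*(-183)) + (-14898 + 24451)*((138 + 3) - 18497)) = √((⅔ + 61) + 9553*(141 - 18497)) = √(185/3 + 9553*(-18356)) = √(185/3 - 175354868) = √(-526064419/3) = I*√1578193257/3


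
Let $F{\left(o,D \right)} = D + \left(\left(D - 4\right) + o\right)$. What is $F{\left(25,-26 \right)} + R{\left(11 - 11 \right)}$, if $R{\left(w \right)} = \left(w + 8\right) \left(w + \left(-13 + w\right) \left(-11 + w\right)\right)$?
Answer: $1113$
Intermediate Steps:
$F{\left(o,D \right)} = -4 + o + 2 D$ ($F{\left(o,D \right)} = D + \left(\left(-4 + D\right) + o\right) = D + \left(-4 + D + o\right) = -4 + o + 2 D$)
$R{\left(w \right)} = \left(8 + w\right) \left(w + \left(-13 + w\right) \left(-11 + w\right)\right)$
$F{\left(25,-26 \right)} + R{\left(11 - 11 \right)} = \left(-4 + 25 + 2 \left(-26\right)\right) + \left(1144 + \left(11 - 11\right)^{3} - 41 \left(11 - 11\right) - 15 \left(11 - 11\right)^{2}\right) = \left(-4 + 25 - 52\right) + \left(1144 + \left(11 - 11\right)^{3} - 41 \left(11 - 11\right) - 15 \left(11 - 11\right)^{2}\right) = -31 + \left(1144 + 0^{3} - 0 - 15 \cdot 0^{2}\right) = -31 + \left(1144 + 0 + 0 - 0\right) = -31 + \left(1144 + 0 + 0 + 0\right) = -31 + 1144 = 1113$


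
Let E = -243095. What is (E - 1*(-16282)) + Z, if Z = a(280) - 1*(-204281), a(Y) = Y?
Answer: -22252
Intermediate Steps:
Z = 204561 (Z = 280 - 1*(-204281) = 280 + 204281 = 204561)
(E - 1*(-16282)) + Z = (-243095 - 1*(-16282)) + 204561 = (-243095 + 16282) + 204561 = -226813 + 204561 = -22252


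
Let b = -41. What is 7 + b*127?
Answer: -5200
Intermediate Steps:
7 + b*127 = 7 - 41*127 = 7 - 5207 = -5200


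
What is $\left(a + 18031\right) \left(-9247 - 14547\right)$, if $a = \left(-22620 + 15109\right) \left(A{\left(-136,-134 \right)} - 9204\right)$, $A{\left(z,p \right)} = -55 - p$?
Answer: $-1631219227364$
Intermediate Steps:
$a = 68537875$ ($a = \left(-22620 + 15109\right) \left(\left(-55 - -134\right) - 9204\right) = - 7511 \left(\left(-55 + 134\right) - 9204\right) = - 7511 \left(79 - 9204\right) = \left(-7511\right) \left(-9125\right) = 68537875$)
$\left(a + 18031\right) \left(-9247 - 14547\right) = \left(68537875 + 18031\right) \left(-9247 - 14547\right) = 68555906 \left(-23794\right) = -1631219227364$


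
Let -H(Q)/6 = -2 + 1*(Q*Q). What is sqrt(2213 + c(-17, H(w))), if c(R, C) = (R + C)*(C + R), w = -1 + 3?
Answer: sqrt(3054) ≈ 55.263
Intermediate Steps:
w = 2
H(Q) = 12 - 6*Q**2 (H(Q) = -6*(-2 + 1*(Q*Q)) = -6*(-2 + 1*Q**2) = -6*(-2 + Q**2) = 12 - 6*Q**2)
c(R, C) = (C + R)**2 (c(R, C) = (C + R)*(C + R) = (C + R)**2)
sqrt(2213 + c(-17, H(w))) = sqrt(2213 + ((12 - 6*2**2) - 17)**2) = sqrt(2213 + ((12 - 6*4) - 17)**2) = sqrt(2213 + ((12 - 24) - 17)**2) = sqrt(2213 + (-12 - 17)**2) = sqrt(2213 + (-29)**2) = sqrt(2213 + 841) = sqrt(3054)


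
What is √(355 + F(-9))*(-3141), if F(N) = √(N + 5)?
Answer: -3141*√(355 + 2*I) ≈ -59181.0 - 166.71*I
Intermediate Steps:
F(N) = √(5 + N)
√(355 + F(-9))*(-3141) = √(355 + √(5 - 9))*(-3141) = √(355 + √(-4))*(-3141) = √(355 + 2*I)*(-3141) = -3141*√(355 + 2*I)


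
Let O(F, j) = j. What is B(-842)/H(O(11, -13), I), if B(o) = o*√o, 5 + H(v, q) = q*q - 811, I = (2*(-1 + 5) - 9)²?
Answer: 842*I*√842/815 ≈ 29.979*I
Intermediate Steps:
I = 1 (I = (2*4 - 9)² = (8 - 9)² = (-1)² = 1)
H(v, q) = -816 + q² (H(v, q) = -5 + (q*q - 811) = -5 + (q² - 811) = -5 + (-811 + q²) = -816 + q²)
B(o) = o^(3/2)
B(-842)/H(O(11, -13), I) = (-842)^(3/2)/(-816 + 1²) = (-842*I*√842)/(-816 + 1) = -842*I*√842/(-815) = -842*I*√842*(-1/815) = 842*I*√842/815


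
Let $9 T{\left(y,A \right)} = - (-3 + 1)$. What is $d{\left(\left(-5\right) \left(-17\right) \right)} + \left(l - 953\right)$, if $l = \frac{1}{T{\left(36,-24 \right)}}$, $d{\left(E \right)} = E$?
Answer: $- \frac{1727}{2} \approx -863.5$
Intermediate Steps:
$T{\left(y,A \right)} = \frac{2}{9}$ ($T{\left(y,A \right)} = \frac{\left(-1\right) \left(-3 + 1\right)}{9} = \frac{\left(-1\right) \left(-2\right)}{9} = \frac{1}{9} \cdot 2 = \frac{2}{9}$)
$l = \frac{9}{2}$ ($l = \frac{1}{\frac{2}{9}} = \frac{9}{2} \approx 4.5$)
$d{\left(\left(-5\right) \left(-17\right) \right)} + \left(l - 953\right) = \left(-5\right) \left(-17\right) + \left(\frac{9}{2} - 953\right) = 85 - \frac{1897}{2} = - \frac{1727}{2}$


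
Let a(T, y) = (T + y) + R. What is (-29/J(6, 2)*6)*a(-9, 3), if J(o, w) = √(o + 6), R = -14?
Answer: 580*√3 ≈ 1004.6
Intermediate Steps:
J(o, w) = √(6 + o)
a(T, y) = -14 + T + y (a(T, y) = (T + y) - 14 = -14 + T + y)
(-29/J(6, 2)*6)*a(-9, 3) = (-29/√(6 + 6)*6)*(-14 - 9 + 3) = (-29*√3/6*6)*(-20) = -29*√3*(-20) = 580*√3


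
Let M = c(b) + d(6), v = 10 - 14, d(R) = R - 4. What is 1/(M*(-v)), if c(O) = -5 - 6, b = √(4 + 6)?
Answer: -1/36 ≈ -0.027778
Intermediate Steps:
b = √10 ≈ 3.1623
d(R) = -4 + R
v = -4
c(O) = -11
M = -9 (M = -11 + (-4 + 6) = -11 + 2 = -9)
1/(M*(-v)) = 1/(-(-9)*(-4)) = 1/(-9*4) = 1/(-36) = -1/36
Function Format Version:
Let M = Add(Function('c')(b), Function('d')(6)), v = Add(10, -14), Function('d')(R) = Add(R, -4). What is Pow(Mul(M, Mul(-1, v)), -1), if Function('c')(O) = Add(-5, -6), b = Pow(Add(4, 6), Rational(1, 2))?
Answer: Rational(-1, 36) ≈ -0.027778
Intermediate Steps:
b = Pow(10, Rational(1, 2)) ≈ 3.1623
Function('d')(R) = Add(-4, R)
v = -4
Function('c')(O) = -11
M = -9 (M = Add(-11, Add(-4, 6)) = Add(-11, 2) = -9)
Pow(Mul(M, Mul(-1, v)), -1) = Pow(Mul(-9, Mul(-1, -4)), -1) = Pow(Mul(-9, 4), -1) = Pow(-36, -1) = Rational(-1, 36)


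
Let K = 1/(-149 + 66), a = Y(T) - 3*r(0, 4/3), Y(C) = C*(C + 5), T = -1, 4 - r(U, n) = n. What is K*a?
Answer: 12/83 ≈ 0.14458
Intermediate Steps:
r(U, n) = 4 - n
Y(C) = C*(5 + C)
a = -12 (a = -(5 - 1) - 3*(4 - 4/3) = -1*4 - 3*(4 - 4/3) = -4 - 3*(4 - 1*4/3) = -4 - 3*(4 - 4/3) = -4 - 3*8/3 = -4 - 8 = -12)
K = -1/83 (K = 1/(-83) = -1/83 ≈ -0.012048)
K*a = -1/83*(-12) = 12/83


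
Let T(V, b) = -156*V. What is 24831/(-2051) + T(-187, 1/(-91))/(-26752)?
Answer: -16457061/1247008 ≈ -13.197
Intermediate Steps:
24831/(-2051) + T(-187, 1/(-91))/(-26752) = 24831/(-2051) - 156*(-187)/(-26752) = 24831*(-1/2051) + 29172*(-1/26752) = -24831/2051 - 663/608 = -16457061/1247008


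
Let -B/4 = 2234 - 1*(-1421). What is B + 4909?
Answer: -9711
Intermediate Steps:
B = -14620 (B = -4*(2234 - 1*(-1421)) = -4*(2234 + 1421) = -4*3655 = -14620)
B + 4909 = -14620 + 4909 = -9711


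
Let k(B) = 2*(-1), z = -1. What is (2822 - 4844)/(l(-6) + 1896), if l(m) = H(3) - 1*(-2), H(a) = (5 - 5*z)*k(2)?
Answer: -337/313 ≈ -1.0767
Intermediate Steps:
k(B) = -2
H(a) = -20 (H(a) = (5 - 5*(-1))*(-2) = (5 + 5)*(-2) = 10*(-2) = -20)
l(m) = -18 (l(m) = -20 - 1*(-2) = -20 + 2 = -18)
(2822 - 4844)/(l(-6) + 1896) = (2822 - 4844)/(-18 + 1896) = -2022/1878 = -2022*1/1878 = -337/313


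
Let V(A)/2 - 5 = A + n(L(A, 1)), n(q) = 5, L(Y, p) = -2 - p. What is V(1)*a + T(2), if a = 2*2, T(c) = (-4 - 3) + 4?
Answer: 85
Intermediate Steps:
T(c) = -3 (T(c) = -7 + 4 = -3)
V(A) = 20 + 2*A (V(A) = 10 + 2*(A + 5) = 10 + 2*(5 + A) = 10 + (10 + 2*A) = 20 + 2*A)
a = 4
V(1)*a + T(2) = (20 + 2*1)*4 - 3 = (20 + 2)*4 - 3 = 22*4 - 3 = 88 - 3 = 85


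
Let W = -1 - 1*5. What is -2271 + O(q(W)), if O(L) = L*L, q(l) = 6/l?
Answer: -2270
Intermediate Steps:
W = -6 (W = -1 - 5 = -6)
O(L) = L**2
-2271 + O(q(W)) = -2271 + (6/(-6))**2 = -2271 + (6*(-1/6))**2 = -2271 + (-1)**2 = -2271 + 1 = -2270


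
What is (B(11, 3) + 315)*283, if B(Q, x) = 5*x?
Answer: 93390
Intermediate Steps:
(B(11, 3) + 315)*283 = (5*3 + 315)*283 = (15 + 315)*283 = 330*283 = 93390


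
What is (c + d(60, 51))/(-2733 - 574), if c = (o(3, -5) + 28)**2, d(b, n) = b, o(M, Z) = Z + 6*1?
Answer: -901/3307 ≈ -0.27245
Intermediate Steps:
o(M, Z) = 6 + Z (o(M, Z) = Z + 6 = 6 + Z)
c = 841 (c = ((6 - 5) + 28)**2 = (1 + 28)**2 = 29**2 = 841)
(c + d(60, 51))/(-2733 - 574) = (841 + 60)/(-2733 - 574) = 901/(-3307) = 901*(-1/3307) = -901/3307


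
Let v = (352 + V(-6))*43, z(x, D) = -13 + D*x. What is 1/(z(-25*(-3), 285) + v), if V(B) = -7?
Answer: 1/36197 ≈ 2.7627e-5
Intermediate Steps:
v = 14835 (v = (352 - 7)*43 = 345*43 = 14835)
1/(z(-25*(-3), 285) + v) = 1/((-13 + 285*(-25*(-3))) + 14835) = 1/((-13 + 285*75) + 14835) = 1/((-13 + 21375) + 14835) = 1/(21362 + 14835) = 1/36197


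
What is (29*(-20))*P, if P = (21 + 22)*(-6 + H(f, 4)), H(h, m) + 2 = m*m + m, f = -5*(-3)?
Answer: -299280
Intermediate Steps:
f = 15
H(h, m) = -2 + m + m² (H(h, m) = -2 + (m*m + m) = -2 + (m² + m) = -2 + (m + m²) = -2 + m + m²)
P = 516 (P = (21 + 22)*(-6 + (-2 + 4 + 4²)) = 43*(-6 + (-2 + 4 + 16)) = 43*(-6 + 18) = 43*12 = 516)
(29*(-20))*P = (29*(-20))*516 = -580*516 = -299280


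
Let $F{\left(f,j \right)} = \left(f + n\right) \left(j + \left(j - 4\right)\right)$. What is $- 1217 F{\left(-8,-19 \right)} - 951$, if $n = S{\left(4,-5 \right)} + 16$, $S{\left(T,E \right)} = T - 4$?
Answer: $407961$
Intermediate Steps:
$S{\left(T,E \right)} = -4 + T$
$n = 16$ ($n = \left(-4 + 4\right) + 16 = 0 + 16 = 16$)
$F{\left(f,j \right)} = \left(-4 + 2 j\right) \left(16 + f\right)$ ($F{\left(f,j \right)} = \left(f + 16\right) \left(j + \left(j - 4\right)\right) = \left(16 + f\right) \left(j + \left(j - 4\right)\right) = \left(16 + f\right) \left(j + \left(-4 + j\right)\right) = \left(16 + f\right) \left(-4 + 2 j\right) = \left(-4 + 2 j\right) \left(16 + f\right)$)
$- 1217 F{\left(-8,-19 \right)} - 951 = - 1217 \left(-64 - -32 + 32 \left(-19\right) + 2 \left(-8\right) \left(-19\right)\right) - 951 = - 1217 \left(-64 + 32 - 608 + 304\right) - 951 = \left(-1217\right) \left(-336\right) - 951 = 408912 - 951 = 407961$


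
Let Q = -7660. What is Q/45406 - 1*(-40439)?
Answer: 918082787/22703 ≈ 40439.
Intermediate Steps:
Q/45406 - 1*(-40439) = -7660/45406 - 1*(-40439) = -7660*1/45406 + 40439 = -3830/22703 + 40439 = 918082787/22703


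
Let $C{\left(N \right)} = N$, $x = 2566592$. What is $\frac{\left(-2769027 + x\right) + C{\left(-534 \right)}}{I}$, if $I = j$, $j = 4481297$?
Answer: $- \frac{202969}{4481297} \approx -0.045292$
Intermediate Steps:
$I = 4481297$
$\frac{\left(-2769027 + x\right) + C{\left(-534 \right)}}{I} = \frac{\left(-2769027 + 2566592\right) - 534}{4481297} = \left(-202435 - 534\right) \frac{1}{4481297} = \left(-202969\right) \frac{1}{4481297} = - \frac{202969}{4481297}$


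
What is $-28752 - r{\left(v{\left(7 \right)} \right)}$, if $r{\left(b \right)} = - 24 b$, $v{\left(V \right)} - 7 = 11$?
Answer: $-28320$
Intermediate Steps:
$v{\left(V \right)} = 18$ ($v{\left(V \right)} = 7 + 11 = 18$)
$-28752 - r{\left(v{\left(7 \right)} \right)} = -28752 - \left(-24\right) 18 = -28752 - -432 = -28752 + 432 = -28320$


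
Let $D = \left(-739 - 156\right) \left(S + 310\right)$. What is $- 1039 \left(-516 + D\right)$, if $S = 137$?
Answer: $416203659$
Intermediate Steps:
$D = -400065$ ($D = \left(-739 - 156\right) \left(137 + 310\right) = \left(-895\right) 447 = -400065$)
$- 1039 \left(-516 + D\right) = - 1039 \left(-516 - 400065\right) = \left(-1039\right) \left(-400581\right) = 416203659$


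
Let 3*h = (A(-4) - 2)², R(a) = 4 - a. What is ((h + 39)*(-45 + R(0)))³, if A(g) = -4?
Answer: -9142439571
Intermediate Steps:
h = 12 (h = (-4 - 2)²/3 = (⅓)*(-6)² = (⅓)*36 = 12)
((h + 39)*(-45 + R(0)))³ = ((12 + 39)*(-45 + (4 - 1*0)))³ = (51*(-45 + (4 + 0)))³ = (51*(-45 + 4))³ = (51*(-41))³ = (-2091)³ = -9142439571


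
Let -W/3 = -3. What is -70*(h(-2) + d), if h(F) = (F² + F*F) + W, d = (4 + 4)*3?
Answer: -2870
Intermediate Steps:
W = 9 (W = -3*(-3) = 9)
d = 24 (d = 8*3 = 24)
h(F) = 9 + 2*F² (h(F) = (F² + F*F) + 9 = (F² + F²) + 9 = 2*F² + 9 = 9 + 2*F²)
-70*(h(-2) + d) = -70*((9 + 2*(-2)²) + 24) = -70*((9 + 2*4) + 24) = -70*((9 + 8) + 24) = -70*(17 + 24) = -70*41 = -2870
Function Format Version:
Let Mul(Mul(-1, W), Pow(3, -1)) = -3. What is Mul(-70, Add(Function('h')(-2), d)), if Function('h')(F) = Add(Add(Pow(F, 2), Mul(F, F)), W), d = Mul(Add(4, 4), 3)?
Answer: -2870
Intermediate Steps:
W = 9 (W = Mul(-3, -3) = 9)
d = 24 (d = Mul(8, 3) = 24)
Function('h')(F) = Add(9, Mul(2, Pow(F, 2))) (Function('h')(F) = Add(Add(Pow(F, 2), Mul(F, F)), 9) = Add(Add(Pow(F, 2), Pow(F, 2)), 9) = Add(Mul(2, Pow(F, 2)), 9) = Add(9, Mul(2, Pow(F, 2))))
Mul(-70, Add(Function('h')(-2), d)) = Mul(-70, Add(Add(9, Mul(2, Pow(-2, 2))), 24)) = Mul(-70, Add(Add(9, Mul(2, 4)), 24)) = Mul(-70, Add(Add(9, 8), 24)) = Mul(-70, Add(17, 24)) = Mul(-70, 41) = -2870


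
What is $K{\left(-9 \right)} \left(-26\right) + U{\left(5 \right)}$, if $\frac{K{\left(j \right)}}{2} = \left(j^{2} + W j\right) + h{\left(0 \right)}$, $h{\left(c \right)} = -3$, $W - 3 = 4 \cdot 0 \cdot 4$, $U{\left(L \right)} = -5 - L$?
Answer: $-2662$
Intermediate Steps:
$W = 3$ ($W = 3 + 4 \cdot 0 \cdot 4 = 3 + 0 \cdot 4 = 3 + 0 = 3$)
$K{\left(j \right)} = -6 + 2 j^{2} + 6 j$ ($K{\left(j \right)} = 2 \left(\left(j^{2} + 3 j\right) - 3\right) = 2 \left(-3 + j^{2} + 3 j\right) = -6 + 2 j^{2} + 6 j$)
$K{\left(-9 \right)} \left(-26\right) + U{\left(5 \right)} = \left(-6 + 2 \left(-9\right)^{2} + 6 \left(-9\right)\right) \left(-26\right) - 10 = \left(-6 + 2 \cdot 81 - 54\right) \left(-26\right) - 10 = \left(-6 + 162 - 54\right) \left(-26\right) - 10 = 102 \left(-26\right) - 10 = -2652 - 10 = -2662$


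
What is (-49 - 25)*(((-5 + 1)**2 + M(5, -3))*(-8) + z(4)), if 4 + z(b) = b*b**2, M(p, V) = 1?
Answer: 5624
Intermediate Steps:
z(b) = -4 + b**3 (z(b) = -4 + b*b**2 = -4 + b**3)
(-49 - 25)*(((-5 + 1)**2 + M(5, -3))*(-8) + z(4)) = (-49 - 25)*(((-5 + 1)**2 + 1)*(-8) + (-4 + 4**3)) = -74*(((-4)**2 + 1)*(-8) + (-4 + 64)) = -74*((16 + 1)*(-8) + 60) = -74*(17*(-8) + 60) = -74*(-136 + 60) = -74*(-76) = 5624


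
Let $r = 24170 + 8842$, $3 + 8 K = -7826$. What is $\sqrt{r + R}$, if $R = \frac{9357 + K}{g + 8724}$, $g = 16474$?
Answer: $\frac{\sqrt{83843296482965}}{50396} \approx 181.69$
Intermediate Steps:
$K = - \frac{7829}{8}$ ($K = - \frac{3}{8} + \frac{1}{8} \left(-7826\right) = - \frac{3}{8} - \frac{3913}{4} = - \frac{7829}{8} \approx -978.63$)
$r = 33012$
$R = \frac{67027}{201584}$ ($R = \frac{9357 - \frac{7829}{8}}{16474 + 8724} = \frac{67027}{8 \cdot 25198} = \frac{67027}{8} \cdot \frac{1}{25198} = \frac{67027}{201584} \approx 0.3325$)
$\sqrt{r + R} = \sqrt{33012 + \frac{67027}{201584}} = \sqrt{\frac{6654758035}{201584}} = \frac{\sqrt{83843296482965}}{50396}$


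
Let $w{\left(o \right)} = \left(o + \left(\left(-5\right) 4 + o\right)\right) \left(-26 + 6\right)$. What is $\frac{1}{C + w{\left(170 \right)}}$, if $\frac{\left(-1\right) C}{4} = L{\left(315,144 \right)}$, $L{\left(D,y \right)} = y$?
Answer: $- \frac{1}{6976} \approx -0.00014335$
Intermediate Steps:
$w{\left(o \right)} = 400 - 40 o$ ($w{\left(o \right)} = \left(o + \left(-20 + o\right)\right) \left(-20\right) = \left(-20 + 2 o\right) \left(-20\right) = 400 - 40 o$)
$C = -576$ ($C = \left(-4\right) 144 = -576$)
$\frac{1}{C + w{\left(170 \right)}} = \frac{1}{-576 + \left(400 - 6800\right)} = \frac{1}{-576 - 6400} = \frac{1}{-6976} = - \frac{1}{6976}$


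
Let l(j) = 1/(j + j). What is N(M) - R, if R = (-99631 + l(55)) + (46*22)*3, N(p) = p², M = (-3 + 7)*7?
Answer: 10711689/110 ≈ 97379.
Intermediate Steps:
l(j) = 1/(2*j)
M = 28 (M = 4*7 = 28)
R = -10625449/110 (R = (-99631 + (½)/55) + (46*22)*3 = (-99631 + (½)*(1/55)) + 1012*3 = (-99631 + 1/110) + 3036 = -10959409/110 + 3036 = -10625449/110 ≈ -96595.)
N(M) - R = 28² - 1*(-10625449/110) = 784 + 10625449/110 = 10711689/110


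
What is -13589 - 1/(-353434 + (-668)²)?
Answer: -1260923311/92790 ≈ -13589.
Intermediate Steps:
-13589 - 1/(-353434 + (-668)²) = -13589 - 1/(-353434 + 446224) = -13589 - 1/92790 = -1260923311/92790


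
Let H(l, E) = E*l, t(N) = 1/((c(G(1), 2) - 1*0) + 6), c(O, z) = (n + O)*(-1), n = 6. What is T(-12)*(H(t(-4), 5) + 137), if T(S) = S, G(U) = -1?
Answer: -1704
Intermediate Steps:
c(O, z) = -6 - O (c(O, z) = (6 + O)*(-1) = -6 - O)
t(N) = 1 (t(N) = 1/(((-6 - 1*(-1)) - 1*0) + 6) = 1/(((-6 + 1) + 0) + 6) = 1/((-5 + 0) + 6) = 1/(-5 + 6) = 1/1 = 1)
T(-12)*(H(t(-4), 5) + 137) = -12*(5*1 + 137) = -12*(5 + 137) = -12*142 = -1704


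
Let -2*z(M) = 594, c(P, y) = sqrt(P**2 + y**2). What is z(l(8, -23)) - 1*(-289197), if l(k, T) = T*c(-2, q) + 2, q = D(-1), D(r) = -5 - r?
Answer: 288900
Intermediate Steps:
q = -4 (q = -5 - 1*(-1) = -5 + 1 = -4)
l(k, T) = 2 + 2*T*sqrt(5) (l(k, T) = T*sqrt((-2)**2 + (-4)**2) + 2 = T*sqrt(4 + 16) + 2 = T*sqrt(20) + 2 = T*(2*sqrt(5)) + 2 = 2*T*sqrt(5) + 2 = 2 + 2*T*sqrt(5))
z(M) = -297 (z(M) = -1/2*594 = -297)
z(l(8, -23)) - 1*(-289197) = -297 - 1*(-289197) = -297 + 289197 = 288900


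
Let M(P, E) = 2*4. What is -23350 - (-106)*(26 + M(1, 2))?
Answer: -19746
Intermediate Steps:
M(P, E) = 8
-23350 - (-106)*(26 + M(1, 2)) = -23350 - (-106)*(26 + 8) = -23350 - (-106)*34 = -23350 - 1*(-3604) = -23350 + 3604 = -19746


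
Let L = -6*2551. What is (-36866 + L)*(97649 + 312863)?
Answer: -21417232064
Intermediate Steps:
L = -15306
(-36866 + L)*(97649 + 312863) = (-36866 - 15306)*(97649 + 312863) = -52172*410512 = -21417232064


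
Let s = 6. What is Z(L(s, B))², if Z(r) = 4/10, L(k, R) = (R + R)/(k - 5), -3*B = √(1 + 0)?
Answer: 4/25 ≈ 0.16000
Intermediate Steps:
B = -⅓ (B = -√(1 + 0)/3 = -√1/3 = -⅓*1 = -⅓ ≈ -0.33333)
L(k, R) = 2*R/(-5 + k) (L(k, R) = (2*R)/(-5 + k) = 2*R/(-5 + k))
Z(r) = ⅖ (Z(r) = 4*(⅒) = ⅖)
Z(L(s, B))² = (⅖)² = 4/25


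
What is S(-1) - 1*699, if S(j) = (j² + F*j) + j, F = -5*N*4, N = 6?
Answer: -579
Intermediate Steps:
F = -120 (F = -5*6*4 = -30*4 = -120)
S(j) = j² - 119*j (S(j) = (j² - 120*j) + j = j² - 119*j)
S(-1) - 1*699 = -(-119 - 1) - 1*699 = -1*(-120) - 699 = 120 - 699 = -579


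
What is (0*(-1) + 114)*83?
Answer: 9462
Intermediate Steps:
(0*(-1) + 114)*83 = (0 + 114)*83 = 114*83 = 9462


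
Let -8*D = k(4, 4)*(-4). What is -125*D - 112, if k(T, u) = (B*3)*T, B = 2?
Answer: -1612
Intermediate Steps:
k(T, u) = 6*T (k(T, u) = (2*3)*T = 6*T)
D = 12 (D = -6*4*(-4)/8 = -3*(-4) = -⅛*(-96) = 12)
-125*D - 112 = -125*12 - 112 = -1500 - 112 = -1612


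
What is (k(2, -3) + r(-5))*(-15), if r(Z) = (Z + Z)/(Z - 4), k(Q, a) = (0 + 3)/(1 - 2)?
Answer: 85/3 ≈ 28.333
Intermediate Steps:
k(Q, a) = -3 (k(Q, a) = 3/(-1) = 3*(-1) = -3)
r(Z) = 2*Z/(-4 + Z) (r(Z) = (2*Z)/(-4 + Z) = 2*Z/(-4 + Z))
(k(2, -3) + r(-5))*(-15) = (-3 + 2*(-5)/(-4 - 5))*(-15) = (-3 + 2*(-5)/(-9))*(-15) = (-3 + 2*(-5)*(-⅑))*(-15) = (-3 + 10/9)*(-15) = -17/9*(-15) = 85/3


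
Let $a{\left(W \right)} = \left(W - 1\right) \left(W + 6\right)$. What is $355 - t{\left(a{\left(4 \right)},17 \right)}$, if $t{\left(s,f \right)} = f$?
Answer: $338$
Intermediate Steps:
$a{\left(W \right)} = \left(-1 + W\right) \left(6 + W\right)$
$355 - t{\left(a{\left(4 \right)},17 \right)} = 355 - 17 = 338$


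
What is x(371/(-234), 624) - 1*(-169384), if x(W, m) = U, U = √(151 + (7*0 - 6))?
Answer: 169384 + √145 ≈ 1.6940e+5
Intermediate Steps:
U = √145 (U = √(151 + (0 - 6)) = √(151 - 6) = √145 ≈ 12.042)
x(W, m) = √145
x(371/(-234), 624) - 1*(-169384) = √145 - 1*(-169384) = √145 + 169384 = 169384 + √145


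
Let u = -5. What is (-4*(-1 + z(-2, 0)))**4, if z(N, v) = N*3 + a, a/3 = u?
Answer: 59969536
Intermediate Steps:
a = -15 (a = 3*(-5) = -15)
z(N, v) = -15 + 3*N (z(N, v) = N*3 - 15 = 3*N - 15 = -15 + 3*N)
(-4*(-1 + z(-2, 0)))**4 = (-4*(-1 + (-15 + 3*(-2))))**4 = (-4*(-1 + (-15 - 6)))**4 = (-4*(-1 - 21))**4 = (-4*(-22))**4 = 88**4 = 59969536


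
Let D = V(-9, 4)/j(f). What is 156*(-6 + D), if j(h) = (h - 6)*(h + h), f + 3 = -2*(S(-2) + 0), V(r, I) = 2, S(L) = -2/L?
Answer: -51324/55 ≈ -933.16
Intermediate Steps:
f = -5 (f = -3 - 2*(-2/(-2) + 0) = -3 - 2*(-2*(-½) + 0) = -3 - 2*(1 + 0) = -3 - 2*1 = -3 - 2 = -5)
j(h) = 2*h*(-6 + h) (j(h) = (-6 + h)*(2*h) = 2*h*(-6 + h))
D = 1/55 (D = 2/((2*(-5)*(-6 - 5))) = 2/((2*(-5)*(-11))) = 2/110 = 2*(1/110) = 1/55 ≈ 0.018182)
156*(-6 + D) = 156*(-6 + 1/55) = 156*(-329/55) = -51324/55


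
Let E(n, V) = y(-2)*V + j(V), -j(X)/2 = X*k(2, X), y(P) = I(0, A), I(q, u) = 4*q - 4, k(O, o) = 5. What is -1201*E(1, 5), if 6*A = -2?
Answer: 84070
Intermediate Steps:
A = -⅓ (A = (⅙)*(-2) = -⅓ ≈ -0.33333)
I(q, u) = -4 + 4*q
y(P) = -4 (y(P) = -4 + 4*0 = -4 + 0 = -4)
j(X) = -10*X (j(X) = -2*X*5 = -10*X)
E(n, V) = -14*V (E(n, V) = -4*V - 10*V = -14*V)
-1201*E(1, 5) = -(-16814)*5 = -1201*(-70) = 84070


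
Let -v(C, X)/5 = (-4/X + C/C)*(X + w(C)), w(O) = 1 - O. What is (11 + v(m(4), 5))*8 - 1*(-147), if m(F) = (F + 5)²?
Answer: 835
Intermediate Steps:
m(F) = (5 + F)²
v(C, X) = -5*(1 - 4/X)*(1 + X - C) (v(C, X) = -5*(-4/X + C/C)*(X + (1 - C)) = -5*(-4/X + 1)*(1 + X - C) = -5*(1 - 4/X)*(1 + X - C))
(11 + v(m(4), 5))*8 - 1*(-147) = (11 + 5*(4 - 4*(5 + 4)² + 5*(3 + (5 + 4)² - 1*5))/5)*8 - 1*(-147) = (11 + 5*(⅕)*(4 - 4*9² + 5*(3 + 9² - 5)))*8 + 147 = (11 + 5*(⅕)*(4 - 4*81 + 5*(3 + 81 - 5)))*8 + 147 = (11 + 5*(⅕)*(4 - 324 + 5*79))*8 + 147 = (11 + 5*(⅕)*(4 - 324 + 395))*8 + 147 = (11 + 5*(⅕)*75)*8 + 147 = (11 + 75)*8 + 147 = 86*8 + 147 = 688 + 147 = 835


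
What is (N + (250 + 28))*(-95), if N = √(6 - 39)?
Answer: -26410 - 95*I*√33 ≈ -26410.0 - 545.73*I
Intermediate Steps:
N = I*√33 (N = √(-33) = I*√33 ≈ 5.7446*I)
(N + (250 + 28))*(-95) = (I*√33 + (250 + 28))*(-95) = (I*√33 + 278)*(-95) = (278 + I*√33)*(-95) = -26410 - 95*I*√33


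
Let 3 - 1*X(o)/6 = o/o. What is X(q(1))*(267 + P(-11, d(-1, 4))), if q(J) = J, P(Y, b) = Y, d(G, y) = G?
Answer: 3072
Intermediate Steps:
X(o) = 12 (X(o) = 18 - 6*o/o = 18 - 6*1 = 18 - 6 = 12)
X(q(1))*(267 + P(-11, d(-1, 4))) = 12*(267 - 11) = 12*256 = 3072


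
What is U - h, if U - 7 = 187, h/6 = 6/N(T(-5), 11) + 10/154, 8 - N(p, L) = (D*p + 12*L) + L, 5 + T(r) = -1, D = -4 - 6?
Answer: 969944/5005 ≈ 193.79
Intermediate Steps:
D = -10
T(r) = -6 (T(r) = -5 - 1 = -6)
N(p, L) = 8 - 13*L + 10*p (N(p, L) = 8 - ((-10*p + 12*L) + L) = 8 - (-10*p + 13*L) = 8 + (-13*L + 10*p) = 8 - 13*L + 10*p)
h = 1026/5005 (h = 6*(6/(8 - 13*11 + 10*(-6)) + 10/154) = 6*(6/(8 - 143 - 60) + 10*(1/154)) = 6*(6/(-195) + 5/77) = 6*(6*(-1/195) + 5/77) = 6*(-2/65 + 5/77) = 6*(171/5005) = 1026/5005 ≈ 0.20499)
U = 194 (U = 7 + 187 = 194)
U - h = 194 - 1*1026/5005 = 194 - 1026/5005 = 969944/5005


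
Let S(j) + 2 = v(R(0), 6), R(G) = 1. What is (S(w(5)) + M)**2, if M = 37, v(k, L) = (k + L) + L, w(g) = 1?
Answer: 2304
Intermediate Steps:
v(k, L) = k + 2*L (v(k, L) = (L + k) + L = k + 2*L)
S(j) = 11 (S(j) = -2 + (1 + 2*6) = -2 + (1 + 12) = -2 + 13 = 11)
(S(w(5)) + M)**2 = (11 + 37)**2 = 48**2 = 2304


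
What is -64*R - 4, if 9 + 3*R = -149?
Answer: 10100/3 ≈ 3366.7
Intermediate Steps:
R = -158/3 (R = -3 + (⅓)*(-149) = -3 - 149/3 = -158/3 ≈ -52.667)
-64*R - 4 = -64*(-158/3) - 4 = 10112/3 - 4 = 10100/3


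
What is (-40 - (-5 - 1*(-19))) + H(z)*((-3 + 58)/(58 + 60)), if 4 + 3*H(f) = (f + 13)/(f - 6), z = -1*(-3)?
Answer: -29444/531 ≈ -55.450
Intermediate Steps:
z = 3
H(f) = -4/3 + (13 + f)/(3*(-6 + f)) (H(f) = -4/3 + ((f + 13)/(f - 6))/3 = -4/3 + ((13 + f)/(-6 + f))/3 = -4/3 + (13 + f)/(3*(-6 + f)))
(-40 - (-5 - 1*(-19))) + H(z)*((-3 + 58)/(58 + 60)) = (-40 - (-5 - 1*(-19))) + ((37/3 - 1*3)/(-6 + 3))*((-3 + 58)/(58 + 60)) = (-40 - (-5 + 19)) + ((37/3 - 3)/(-3))*(55/118) = (-40 - 1*14) + (-⅓*28/3)*(55*(1/118)) = (-40 - 14) - 28/9*55/118 = -54 - 770/531 = -29444/531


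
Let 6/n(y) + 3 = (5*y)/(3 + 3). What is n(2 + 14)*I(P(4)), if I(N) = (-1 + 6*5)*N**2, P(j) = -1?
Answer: 522/31 ≈ 16.839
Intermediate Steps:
n(y) = 6/(-3 + 5*y/6) (n(y) = 6/(-3 + (5*y)/(3 + 3)) = 6/(-3 + (5*y)/6) = 6/(-3 + (5*y)*(1/6)) = 6/(-3 + 5*y/6))
I(N) = 29*N**2 (I(N) = (-1 + 30)*N**2 = 29*N**2)
n(2 + 14)*I(P(4)) = (36/(-18 + 5*(2 + 14)))*(29*(-1)**2) = (36/(-18 + 5*16))*(29*1) = (36/(-18 + 80))*29 = (36/62)*29 = (36*(1/62))*29 = (18/31)*29 = 522/31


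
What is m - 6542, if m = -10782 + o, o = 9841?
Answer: -7483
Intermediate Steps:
m = -941 (m = -10782 + 9841 = -941)
m - 6542 = -941 - 6542 = -7483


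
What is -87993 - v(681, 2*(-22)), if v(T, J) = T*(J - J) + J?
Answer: -87949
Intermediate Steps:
v(T, J) = J (v(T, J) = T*0 + J = 0 + J = J)
-87993 - v(681, 2*(-22)) = -87993 - 2*(-22) = -87993 - 1*(-44) = -87993 + 44 = -87949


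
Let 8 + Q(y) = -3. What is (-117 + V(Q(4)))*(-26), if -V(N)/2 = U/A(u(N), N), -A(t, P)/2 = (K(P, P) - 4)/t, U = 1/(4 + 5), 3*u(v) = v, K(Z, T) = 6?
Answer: 82277/27 ≈ 3047.3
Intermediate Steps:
u(v) = v/3
Q(y) = -11 (Q(y) = -8 - 3 = -11)
U = ⅑ (U = 1/9 = ⅑ ≈ 0.11111)
A(t, P) = -4/t (A(t, P) = -2*(6 - 4)/t = -4/t)
V(N) = N/54 (V(N) = -2/(9*((-4*3/N))) = -2/(9*((-12/N))) = -2*(-N/12)/9 = -(-1)*N/54 = N/54)
(-117 + V(Q(4)))*(-26) = (-117 + (1/54)*(-11))*(-26) = (-117 - 11/54)*(-26) = -6329/54*(-26) = 82277/27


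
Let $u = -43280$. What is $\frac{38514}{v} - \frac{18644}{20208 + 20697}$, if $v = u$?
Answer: $- \frac{238232749}{177036840} \approx -1.3457$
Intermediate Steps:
$v = -43280$
$\frac{38514}{v} - \frac{18644}{20208 + 20697} = \frac{38514}{-43280} - \frac{18644}{20208 + 20697} = 38514 \left(- \frac{1}{43280}\right) - \frac{18644}{40905} = - \frac{19257}{21640} - \frac{18644}{40905} = - \frac{238232749}{177036840}$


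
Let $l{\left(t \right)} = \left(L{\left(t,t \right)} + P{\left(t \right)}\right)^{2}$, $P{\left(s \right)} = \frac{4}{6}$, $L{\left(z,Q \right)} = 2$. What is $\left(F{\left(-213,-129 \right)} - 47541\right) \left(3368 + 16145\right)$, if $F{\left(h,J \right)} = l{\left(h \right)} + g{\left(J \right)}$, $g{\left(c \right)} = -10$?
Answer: $- \frac{8349515135}{9} \approx -9.2772 \cdot 10^{8}$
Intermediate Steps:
$P{\left(s \right)} = \frac{2}{3}$ ($P{\left(s \right)} = 4 \cdot \frac{1}{6} = \frac{2}{3}$)
$l{\left(t \right)} = \frac{64}{9}$ ($l{\left(t \right)} = \left(2 + \frac{2}{3}\right)^{2} = \left(\frac{8}{3}\right)^{2} = \frac{64}{9}$)
$F{\left(h,J \right)} = - \frac{26}{9}$ ($F{\left(h,J \right)} = \frac{64}{9} - 10 = - \frac{26}{9}$)
$\left(F{\left(-213,-129 \right)} - 47541\right) \left(3368 + 16145\right) = \left(- \frac{26}{9} - 47541\right) \left(3368 + 16145\right) = \left(- \frac{427895}{9}\right) 19513 = - \frac{8349515135}{9}$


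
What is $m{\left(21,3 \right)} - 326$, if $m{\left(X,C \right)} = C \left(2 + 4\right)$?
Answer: $-308$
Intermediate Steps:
$m{\left(X,C \right)} = 6 C$ ($m{\left(X,C \right)} = C 6 = 6 C$)
$m{\left(21,3 \right)} - 326 = 6 \cdot 3 - 326 = 18 - 326 = -308$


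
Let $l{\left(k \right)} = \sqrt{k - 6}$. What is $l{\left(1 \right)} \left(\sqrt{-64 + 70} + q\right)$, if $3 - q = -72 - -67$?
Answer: $i \sqrt{5} \left(8 + \sqrt{6}\right) \approx 23.366 i$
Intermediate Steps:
$q = 8$ ($q = 3 - \left(-72 - -67\right) = 3 - \left(-72 + 67\right) = 3 - -5 = 3 + 5 = 8$)
$l{\left(k \right)} = \sqrt{-6 + k}$
$l{\left(1 \right)} \left(\sqrt{-64 + 70} + q\right) = \sqrt{-6 + 1} \left(\sqrt{-64 + 70} + 8\right) = \sqrt{-5} \left(\sqrt{6} + 8\right) = i \sqrt{5} \left(8 + \sqrt{6}\right)$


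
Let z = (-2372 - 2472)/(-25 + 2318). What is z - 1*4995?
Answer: -11458379/2293 ≈ -4997.1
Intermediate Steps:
z = -4844/2293 ≈ -2.1125
z - 1*4995 = -4844/2293 - 1*4995 = -4844/2293 - 4995 = -11458379/2293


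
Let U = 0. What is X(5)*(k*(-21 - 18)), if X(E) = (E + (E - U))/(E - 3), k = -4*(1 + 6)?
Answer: 5460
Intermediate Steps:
k = -28 (k = -4*7 = -28)
X(E) = 2*E/(-3 + E) (X(E) = (E + (E - 1*0))/(E - 3) = (E + (E + 0))/(-3 + E) = (E + E)/(-3 + E) = (2*E)/(-3 + E) = 2*E/(-3 + E))
X(5)*(k*(-21 - 18)) = (2*5/(-3 + 5))*(-28*(-21 - 18)) = (2*5/2)*(-28*(-39)) = (2*5*(½))*1092 = 5*1092 = 5460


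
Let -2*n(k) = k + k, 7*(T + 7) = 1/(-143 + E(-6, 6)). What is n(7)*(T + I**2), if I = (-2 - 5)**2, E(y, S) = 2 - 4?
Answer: -2429909/145 ≈ -16758.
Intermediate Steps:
E(y, S) = -2
T = -7106/1015 (T = -7 + 1/(7*(-143 - 2)) = -7 + (1/7)/(-145) = -7 + (1/7)*(-1/145) = -7 - 1/1015 = -7106/1015 ≈ -7.0010)
I = 49 (I = (-7)**2 = 49)
n(k) = -k (n(k) = -(k + k)/2 = -k)
n(7)*(T + I**2) = (-1*7)*(-7106/1015 + 49**2) = -7*(-7106/1015 + 2401) = -7*2429909/1015 = -2429909/145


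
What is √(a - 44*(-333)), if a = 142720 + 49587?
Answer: √206959 ≈ 454.93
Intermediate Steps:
a = 192307
√(a - 44*(-333)) = √(192307 - 44*(-333)) = √(192307 + 14652) = √206959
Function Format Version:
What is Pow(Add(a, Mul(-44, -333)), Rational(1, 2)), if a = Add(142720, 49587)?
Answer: Pow(206959, Rational(1, 2)) ≈ 454.93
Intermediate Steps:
a = 192307
Pow(Add(a, Mul(-44, -333)), Rational(1, 2)) = Pow(Add(192307, Mul(-44, -333)), Rational(1, 2)) = Pow(Add(192307, 14652), Rational(1, 2)) = Pow(206959, Rational(1, 2))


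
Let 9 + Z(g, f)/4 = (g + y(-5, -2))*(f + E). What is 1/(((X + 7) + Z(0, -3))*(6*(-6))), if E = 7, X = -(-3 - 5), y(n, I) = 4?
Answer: -1/1548 ≈ -0.00064600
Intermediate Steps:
X = 8 (X = -1*(-8) = 8)
Z(g, f) = -36 + 4*(4 + g)*(7 + f) (Z(g, f) = -36 + 4*((g + 4)*(f + 7)) = -36 + 4*((4 + g)*(7 + f)) = -36 + 4*(4 + g)*(7 + f))
1/(((X + 7) + Z(0, -3))*(6*(-6))) = 1/(((8 + 7) + (76 + 16*(-3) + 28*0 + 4*(-3)*0))*(6*(-6))) = 1/((15 + (76 - 48 + 0 + 0))*(-36)) = 1/((15 + 28)*(-36)) = 1/(43*(-36)) = 1/(-1548) = -1/1548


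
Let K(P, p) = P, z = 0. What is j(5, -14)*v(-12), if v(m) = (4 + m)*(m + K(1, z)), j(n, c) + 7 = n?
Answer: -176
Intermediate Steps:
j(n, c) = -7 + n
v(m) = (1 + m)*(4 + m) (v(m) = (4 + m)*(m + 1) = (4 + m)*(1 + m) = (1 + m)*(4 + m))
j(5, -14)*v(-12) = (-7 + 5)*(4 + (-12)² + 5*(-12)) = -2*(4 + 144 - 60) = -2*88 = -176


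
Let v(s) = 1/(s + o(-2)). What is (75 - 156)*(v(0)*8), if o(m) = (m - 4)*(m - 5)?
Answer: -108/7 ≈ -15.429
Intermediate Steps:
o(m) = (-5 + m)*(-4 + m) (o(m) = (-4 + m)*(-5 + m) = (-5 + m)*(-4 + m))
v(s) = 1/(42 + s) (v(s) = 1/(s + (20 + (-2)² - 9*(-2))) = 1/(s + (20 + 4 + 18)) = 1/(s + 42) = 1/(42 + s))
(75 - 156)*(v(0)*8) = (75 - 156)*(8/(42 + 0)) = -81*8/42 = -27*8/14 = -81*4/21 = -108/7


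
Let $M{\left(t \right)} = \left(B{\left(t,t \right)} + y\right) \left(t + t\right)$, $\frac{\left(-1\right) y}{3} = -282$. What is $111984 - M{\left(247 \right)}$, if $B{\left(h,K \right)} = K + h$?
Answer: $-549976$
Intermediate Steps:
$y = 846$ ($y = \left(-3\right) \left(-282\right) = 846$)
$M{\left(t \right)} = 2 t \left(846 + 2 t\right)$ ($M{\left(t \right)} = \left(\left(t + t\right) + 846\right) \left(t + t\right) = \left(2 t + 846\right) 2 t = \left(846 + 2 t\right) 2 t = 2 t \left(846 + 2 t\right)$)
$111984 - M{\left(247 \right)} = 111984 - 4 \cdot 247 \left(423 + 247\right) = 111984 - 4 \cdot 247 \cdot 670 = 111984 - 661960 = -549976$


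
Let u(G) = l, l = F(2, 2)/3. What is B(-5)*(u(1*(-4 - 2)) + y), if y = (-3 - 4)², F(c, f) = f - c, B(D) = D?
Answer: -245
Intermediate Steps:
y = 49 (y = (-7)² = 49)
l = 0 (l = (2 - 1*2)/3 = (2 - 2)*(⅓) = 0*(⅓) = 0)
u(G) = 0
B(-5)*(u(1*(-4 - 2)) + y) = -5*(0 + 49) = -5*49 = -245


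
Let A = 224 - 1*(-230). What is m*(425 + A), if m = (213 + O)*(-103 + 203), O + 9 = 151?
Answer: 31204500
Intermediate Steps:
O = 142 (O = -9 + 151 = 142)
A = 454 (A = 224 + 230 = 454)
m = 35500 (m = (213 + 142)*(-103 + 203) = 355*100 = 35500)
m*(425 + A) = 35500*(425 + 454) = 35500*879 = 31204500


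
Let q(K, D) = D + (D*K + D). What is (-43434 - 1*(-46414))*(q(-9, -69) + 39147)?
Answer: 118097400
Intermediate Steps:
q(K, D) = 2*D + D*K (q(K, D) = D + (D + D*K) = 2*D + D*K)
(-43434 - 1*(-46414))*(q(-9, -69) + 39147) = (-43434 - 1*(-46414))*(-69*(2 - 9) + 39147) = (-43434 + 46414)*(-69*(-7) + 39147) = 2980*(483 + 39147) = 2980*39630 = 118097400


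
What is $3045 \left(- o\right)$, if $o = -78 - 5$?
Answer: $252735$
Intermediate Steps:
$o = -83$
$3045 \left(- o\right) = 3045 \left(\left(-1\right) \left(-83\right)\right) = 3045 \cdot 83 = 252735$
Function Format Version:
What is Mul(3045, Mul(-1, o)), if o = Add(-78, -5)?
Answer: 252735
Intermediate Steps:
o = -83
Mul(3045, Mul(-1, o)) = Mul(3045, Mul(-1, -83)) = Mul(3045, 83) = 252735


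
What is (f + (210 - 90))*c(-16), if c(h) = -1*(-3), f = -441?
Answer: -963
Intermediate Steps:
c(h) = 3
(f + (210 - 90))*c(-16) = (-441 + (210 - 90))*3 = (-441 + 120)*3 = -321*3 = -963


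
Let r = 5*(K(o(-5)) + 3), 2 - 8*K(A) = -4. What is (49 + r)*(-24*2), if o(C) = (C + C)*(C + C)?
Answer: -3252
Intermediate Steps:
o(C) = 4*C² (o(C) = (2*C)*(2*C) = 4*C²)
K(A) = ¾ (K(A) = ¼ - ⅛*(-4) = ¼ + ½ = ¾)
r = 75/4 (r = 5*(¾ + 3) = 5*(15/4) = 75/4 ≈ 18.750)
(49 + r)*(-24*2) = (49 + 75/4)*(-24*2) = (271/4)*(-48) = -3252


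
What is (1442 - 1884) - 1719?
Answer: -2161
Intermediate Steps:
(1442 - 1884) - 1719 = -442 - 1719 = -2161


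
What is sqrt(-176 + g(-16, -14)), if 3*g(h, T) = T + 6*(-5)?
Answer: 2*I*sqrt(429)/3 ≈ 13.808*I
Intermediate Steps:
g(h, T) = -10 + T/3 (g(h, T) = (T + 6*(-5))/3 = (T - 30)/3 = (-30 + T)/3 = -10 + T/3)
sqrt(-176 + g(-16, -14)) = sqrt(-176 + (-10 + (1/3)*(-14))) = sqrt(-176 + (-10 - 14/3)) = sqrt(-176 - 44/3) = sqrt(-572/3) = 2*I*sqrt(429)/3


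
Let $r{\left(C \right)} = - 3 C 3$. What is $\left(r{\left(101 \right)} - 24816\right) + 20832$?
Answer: $-4893$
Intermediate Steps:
$r{\left(C \right)} = - 9 C$
$\left(r{\left(101 \right)} - 24816\right) + 20832 = \left(\left(-9\right) 101 - 24816\right) + 20832 = \left(-909 - 24816\right) + 20832 = -25725 + 20832 = -4893$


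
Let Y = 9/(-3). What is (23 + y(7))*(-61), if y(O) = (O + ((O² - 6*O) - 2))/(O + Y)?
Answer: -1586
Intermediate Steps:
Y = -3 (Y = 9*(-⅓) = -3)
y(O) = (-2 + O² - 5*O)/(-3 + O) (y(O) = (O + ((O² - 6*O) - 2))/(O - 3) = (O + (-2 + O² - 6*O))/(-3 + O) = (-2 + O² - 5*O)/(-3 + O))
(23 + y(7))*(-61) = (23 + (-2 + 7² - 5*7)/(-3 + 7))*(-61) = (23 + (-2 + 49 - 35)/4)*(-61) = (23 + (¼)*12)*(-61) = (23 + 3)*(-61) = 26*(-61) = -1586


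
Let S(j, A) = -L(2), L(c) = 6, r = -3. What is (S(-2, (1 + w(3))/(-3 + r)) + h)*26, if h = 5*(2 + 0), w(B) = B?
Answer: 104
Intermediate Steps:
h = 10 (h = 5*2 = 10)
S(j, A) = -6 (S(j, A) = -1*6 = -6)
(S(-2, (1 + w(3))/(-3 + r)) + h)*26 = (-6 + 10)*26 = 4*26 = 104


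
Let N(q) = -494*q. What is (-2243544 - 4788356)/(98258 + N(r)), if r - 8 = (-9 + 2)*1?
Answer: -1757975/24441 ≈ -71.927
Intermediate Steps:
r = 1 (r = 8 + (-9 + 2)*1 = 8 - 7*1 = 8 - 7 = 1)
(-2243544 - 4788356)/(98258 + N(r)) = (-2243544 - 4788356)/(98258 - 494*1) = -7031900/(98258 - 494) = -7031900/97764 = -7031900*1/97764 = -1757975/24441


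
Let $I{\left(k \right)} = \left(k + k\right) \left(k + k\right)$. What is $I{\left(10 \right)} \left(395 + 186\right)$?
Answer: $232400$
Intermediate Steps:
$I{\left(k \right)} = 4 k^{2}$ ($I{\left(k \right)} = 2 k 2 k = 4 k^{2}$)
$I{\left(10 \right)} \left(395 + 186\right) = 4 \cdot 10^{2} \left(395 + 186\right) = 4 \cdot 100 \cdot 581 = 400 \cdot 581 = 232400$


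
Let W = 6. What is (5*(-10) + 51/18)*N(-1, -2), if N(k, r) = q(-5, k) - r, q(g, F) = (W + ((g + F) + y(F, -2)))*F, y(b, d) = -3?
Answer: -1415/6 ≈ -235.83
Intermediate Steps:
q(g, F) = F*(3 + F + g) (q(g, F) = (6 + ((g + F) - 3))*F = (6 + ((F + g) - 3))*F = (6 + (-3 + F + g))*F = (3 + F + g)*F = F*(3 + F + g))
N(k, r) = -r + k*(-2 + k) (N(k, r) = k*(3 + k - 5) - r = k*(-2 + k) - r = -r + k*(-2 + k))
(5*(-10) + 51/18)*N(-1, -2) = (5*(-10) + 51/18)*(-1*(-2) - (-2 - 1)) = (-50 + 51*(1/18))*(2 - 1*(-3)) = (-50 + 17/6)*(2 + 3) = -283/6*5 = -1415/6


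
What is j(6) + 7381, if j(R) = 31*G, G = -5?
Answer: 7226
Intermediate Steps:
j(R) = -155 (j(R) = 31*(-5) = -155)
j(6) + 7381 = -155 + 7381 = 7226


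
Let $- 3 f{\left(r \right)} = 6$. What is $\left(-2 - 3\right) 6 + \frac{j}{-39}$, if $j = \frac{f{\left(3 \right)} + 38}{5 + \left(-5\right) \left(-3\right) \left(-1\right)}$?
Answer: $- \frac{1944}{65} \approx -29.908$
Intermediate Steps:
$f{\left(r \right)} = -2$ ($f{\left(r \right)} = \left(- \frac{1}{3}\right) 6 = -2$)
$j = - \frac{18}{5}$ ($j = \frac{-2 + 38}{5 + \left(-5\right) \left(-3\right) \left(-1\right)} = \frac{36}{5 + 15 \left(-1\right)} = \frac{36}{5 - 15} = \frac{36}{-10} = 36 \left(- \frac{1}{10}\right) = - \frac{18}{5} \approx -3.6$)
$\left(-2 - 3\right) 6 + \frac{j}{-39} = \left(-2 - 3\right) 6 + \frac{1}{-39} \left(- \frac{18}{5}\right) = \left(-5\right) 6 - - \frac{6}{65} = -30 + \frac{6}{65} = - \frac{1944}{65}$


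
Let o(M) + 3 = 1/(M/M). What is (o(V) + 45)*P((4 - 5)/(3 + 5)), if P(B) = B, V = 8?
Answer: -43/8 ≈ -5.3750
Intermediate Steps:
o(M) = -2 (o(M) = -3 + 1/(M/M) = -3 + 1/1 = -3 + 1 = -2)
(o(V) + 45)*P((4 - 5)/(3 + 5)) = (-2 + 45)*((4 - 5)/(3 + 5)) = 43*(-1/8) = 43*(-1*⅛) = 43*(-⅛) = -43/8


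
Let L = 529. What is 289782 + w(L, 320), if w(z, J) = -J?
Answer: 289462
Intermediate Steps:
289782 + w(L, 320) = 289782 - 1*320 = 289782 - 320 = 289462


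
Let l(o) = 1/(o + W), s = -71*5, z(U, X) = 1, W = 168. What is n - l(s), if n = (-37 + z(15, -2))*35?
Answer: -235619/187 ≈ -1260.0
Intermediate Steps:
n = -1260 (n = (-37 + 1)*35 = -36*35 = -1260)
s = -355
l(o) = 1/(168 + o) (l(o) = 1/(o + 168) = 1/(168 + o))
n - l(s) = -1260 - 1/(168 - 355) = -1260 - 1/(-187) = -1260 - 1*(-1/187) = -1260 + 1/187 = -235619/187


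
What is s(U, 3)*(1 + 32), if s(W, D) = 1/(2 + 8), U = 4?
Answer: 33/10 ≈ 3.3000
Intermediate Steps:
s(W, D) = 1/10
s(U, 3)*(1 + 32) = (1 + 32)/10 = (1/10)*33 = 33/10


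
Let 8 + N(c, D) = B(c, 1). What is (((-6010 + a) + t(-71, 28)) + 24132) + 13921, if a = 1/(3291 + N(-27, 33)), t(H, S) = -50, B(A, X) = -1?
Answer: 105001027/3282 ≈ 31993.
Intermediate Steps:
N(c, D) = -9 (N(c, D) = -8 - 1 = -9)
a = 1/3282 (a = 1/(3291 - 9) = 1/3282 ≈ 0.00030469)
(((-6010 + a) + t(-71, 28)) + 24132) + 13921 = (((-6010 + 1/3282) - 50) + 24132) + 13921 = ((-19724819/3282 - 50) + 24132) + 13921 = (-19888919/3282 + 24132) + 13921 = 59312305/3282 + 13921 = 105001027/3282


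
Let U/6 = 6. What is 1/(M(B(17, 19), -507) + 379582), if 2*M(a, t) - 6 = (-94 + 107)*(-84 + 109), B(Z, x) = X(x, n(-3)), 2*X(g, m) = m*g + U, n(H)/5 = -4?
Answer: 2/759495 ≈ 2.6333e-6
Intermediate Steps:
U = 36 (U = 6*6 = 36)
n(H) = -20 (n(H) = 5*(-4) = -20)
X(g, m) = 18 + g*m/2 (X(g, m) = (m*g + 36)/2 = (g*m + 36)/2 = (36 + g*m)/2 = 18 + g*m/2)
B(Z, x) = 18 - 10*x (B(Z, x) = 18 + (½)*x*(-20) = 18 - 10*x)
M(a, t) = 331/2 (M(a, t) = 3 + ((-94 + 107)*(-84 + 109))/2 = 3 + (13*25)/2 = 3 + (½)*325 = 3 + 325/2 = 331/2)
1/(M(B(17, 19), -507) + 379582) = 1/(331/2 + 379582) = 1/(759495/2) = 2/759495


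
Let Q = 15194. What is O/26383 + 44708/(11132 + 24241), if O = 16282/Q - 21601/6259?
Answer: 56082259770913478/44375488761761157 ≈ 1.2638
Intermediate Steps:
O = -113148278/47549623 (O = 16282/15194 - 21601/6259 = 16282*(1/15194) - 21601*1/6259 = 8141/7597 - 21601/6259 = -113148278/47549623 ≈ -2.3796)
O/26383 + 44708/(11132 + 24241) = -113148278/47549623/26383 + 44708/(11132 + 24241) = -113148278/47549623*1/26383 + 44708/35373 = -113148278/1254501703609 + 44708*(1/35373) = -113148278/1254501703609 + 44708/35373 = 56082259770913478/44375488761761157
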